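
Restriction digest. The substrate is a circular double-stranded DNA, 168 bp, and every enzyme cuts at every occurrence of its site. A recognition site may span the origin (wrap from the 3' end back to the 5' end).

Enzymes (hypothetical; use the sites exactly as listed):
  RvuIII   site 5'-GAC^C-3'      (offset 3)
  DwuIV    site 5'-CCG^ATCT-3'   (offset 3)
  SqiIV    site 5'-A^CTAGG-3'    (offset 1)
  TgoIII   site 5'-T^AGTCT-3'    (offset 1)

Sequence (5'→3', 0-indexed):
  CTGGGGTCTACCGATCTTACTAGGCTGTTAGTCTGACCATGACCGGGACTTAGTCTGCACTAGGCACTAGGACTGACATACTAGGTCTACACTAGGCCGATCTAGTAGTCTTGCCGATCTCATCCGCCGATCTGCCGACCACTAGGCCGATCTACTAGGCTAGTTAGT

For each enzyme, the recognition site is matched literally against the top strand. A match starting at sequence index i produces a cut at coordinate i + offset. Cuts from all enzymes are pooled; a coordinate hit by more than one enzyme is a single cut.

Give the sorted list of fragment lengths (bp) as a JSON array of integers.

Site scan:
  RvuIII GACC/3: at [34, 40, 136] ⇒ [37, 43, 139]
  DwuIV CCGATCT/3: at [10, 96, 113, 126, 146] ⇒ [13, 99, 116, 129, 149]
  SqiIV ACTAGG/1: at [18, 58, 65, 79, 90, 140, 153] ⇒ [19, 59, 66, 80, 91, 141, 154]
  TgoIII TAGTCT/1: at [28, 50, 105, 164] ⇒ [29, 51, 106, 165]

All cut coordinates (distinct, sorted): [13, 19, 29, 37, 43, 51, 59, 66, 80, 91, 99, 106, 116, 129, 139, 141, 149, 154, 165]

Fragment lengths:
  13→19: 6 bp
  19→29: 10 bp
  29→37: 8 bp
  37→43: 6 bp
  43→51: 8 bp
  51→59: 8 bp
  59→66: 7 bp
  66→80: 14 bp
  80→91: 11 bp
  91→99: 8 bp
  99→106: 7 bp
  106→116: 10 bp
  116→129: 13 bp
  129→139: 10 bp
  139→141: 2 bp
  141→149: 8 bp
  149→154: 5 bp
  154→165: 11 bp
  165→13 (wrap): 168-165+13 = 16 bp

[2,5,6,6,7,7,8,8,8,8,8,10,10,10,11,11,13,14,16]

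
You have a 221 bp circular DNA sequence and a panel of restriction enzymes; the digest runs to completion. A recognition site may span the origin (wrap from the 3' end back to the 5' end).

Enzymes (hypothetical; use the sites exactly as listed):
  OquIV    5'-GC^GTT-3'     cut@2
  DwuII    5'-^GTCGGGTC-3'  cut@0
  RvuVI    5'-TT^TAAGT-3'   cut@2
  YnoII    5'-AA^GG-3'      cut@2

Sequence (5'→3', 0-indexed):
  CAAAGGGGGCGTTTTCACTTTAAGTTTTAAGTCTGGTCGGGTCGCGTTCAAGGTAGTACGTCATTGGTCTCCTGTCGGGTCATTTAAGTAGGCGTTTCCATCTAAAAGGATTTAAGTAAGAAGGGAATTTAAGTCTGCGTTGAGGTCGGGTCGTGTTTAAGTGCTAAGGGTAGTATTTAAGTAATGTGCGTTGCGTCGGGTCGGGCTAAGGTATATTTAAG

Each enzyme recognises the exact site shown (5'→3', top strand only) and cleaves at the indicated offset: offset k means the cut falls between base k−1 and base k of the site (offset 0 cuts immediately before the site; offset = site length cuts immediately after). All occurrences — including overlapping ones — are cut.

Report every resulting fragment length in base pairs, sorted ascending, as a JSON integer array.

[5,5,6,6,6,7,7,8,9,9,10,10,10,10,10,11,12,13,14,15,16,22]

Site scan:
  OquIV GCGTT/2: at [8, 43, 91, 136, 187] ⇒ [10, 45, 93, 138, 189]
  DwuII GTCGGGTC/0: at [35, 73, 144, 194] ⇒ [35, 73, 144, 194]
  RvuVI TTTAAGT/2: at [18, 25, 82, 110, 127, 155, 175] ⇒ [20, 27, 84, 112, 129, 157, 177]
  YnoII AAGG/2: at [2, 49, 105, 120, 165, 207] ⇒ [4, 51, 107, 122, 167, 209]

Pooled cuts: [4, 10, 20, 27, 35, 45, 51, 73, 84, 93, 107, 112, 122, 129, 138, 144, 157, 167, 177, 189, 194, 209]

Fragments:
  4→10: 6 bp
  10→20: 10 bp
  20→27: 7 bp
  27→35: 8 bp
  35→45: 10 bp
  45→51: 6 bp
  51→73: 22 bp
  73→84: 11 bp
  84→93: 9 bp
  93→107: 14 bp
  107→112: 5 bp
  112→122: 10 bp
  122→129: 7 bp
  129→138: 9 bp
  138→144: 6 bp
  144→157: 13 bp
  157→167: 10 bp
  167→177: 10 bp
  177→189: 12 bp
  189→194: 5 bp
  194→209: 15 bp
  209→4 (wrap): 221-209+4 = 16 bp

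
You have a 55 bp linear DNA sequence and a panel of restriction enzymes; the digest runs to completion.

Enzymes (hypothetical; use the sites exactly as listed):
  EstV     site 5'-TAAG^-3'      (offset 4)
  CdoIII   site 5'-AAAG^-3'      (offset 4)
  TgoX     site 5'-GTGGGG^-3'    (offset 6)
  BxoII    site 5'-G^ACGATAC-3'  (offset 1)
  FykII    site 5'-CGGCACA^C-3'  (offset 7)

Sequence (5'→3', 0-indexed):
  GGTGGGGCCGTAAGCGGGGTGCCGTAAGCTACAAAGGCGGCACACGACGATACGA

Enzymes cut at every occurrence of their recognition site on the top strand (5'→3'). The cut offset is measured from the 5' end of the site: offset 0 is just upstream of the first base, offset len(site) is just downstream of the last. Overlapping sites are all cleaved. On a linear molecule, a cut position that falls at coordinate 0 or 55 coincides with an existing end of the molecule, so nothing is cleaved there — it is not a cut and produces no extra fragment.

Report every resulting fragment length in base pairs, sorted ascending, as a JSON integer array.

Site scan:
  EstV (TAAG, off=4): starts [10, 24] → cuts [14, 28]
  CdoIII (AAAG, off=4): starts [32] → cuts [36]
  TgoX (GTGGGG, off=6): starts [1] → cuts [7]
  BxoII (GACGATAC, off=1): starts [45] → cuts [46]
  FykII (CGGCACAC, off=7): starts [37] → cuts [44]

Pooled cuts: [7, 14, 28, 36, 44, 46]

Fragment lengths:
  [0,7): 7 bp
  [7,14): 7 bp
  [14,28): 14 bp
  [28,36): 8 bp
  [36,44): 8 bp
  [44,46): 2 bp
  [46,55): 9 bp

[2,7,7,8,8,9,14]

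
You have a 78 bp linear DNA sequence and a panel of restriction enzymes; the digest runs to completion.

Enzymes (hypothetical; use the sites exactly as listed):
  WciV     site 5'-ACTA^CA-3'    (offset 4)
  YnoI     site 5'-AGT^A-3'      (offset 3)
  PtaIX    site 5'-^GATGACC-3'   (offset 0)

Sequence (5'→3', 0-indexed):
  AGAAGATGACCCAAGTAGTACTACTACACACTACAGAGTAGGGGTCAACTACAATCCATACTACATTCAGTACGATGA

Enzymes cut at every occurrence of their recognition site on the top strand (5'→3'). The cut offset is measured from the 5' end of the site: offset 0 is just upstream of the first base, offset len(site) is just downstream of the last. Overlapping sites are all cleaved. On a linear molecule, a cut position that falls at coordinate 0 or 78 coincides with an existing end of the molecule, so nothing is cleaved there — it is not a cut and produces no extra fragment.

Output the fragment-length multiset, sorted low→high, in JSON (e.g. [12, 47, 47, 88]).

Scan for sites:
  WciV ACTACA/4: at [22, 29, 47, 59] ⇒ [26, 33, 51, 63]
  YnoI AGTA/3: at [13, 16, 36, 68] ⇒ [16, 19, 39, 71]
  PtaIX GATGACC/0: at [4] ⇒ [4]

All cut coordinates (distinct, sorted): [4, 16, 19, 26, 33, 39, 51, 63, 71]

Fragment lengths:
  [0,4): 4 bp
  [4,16): 12 bp
  [16,19): 3 bp
  [19,26): 7 bp
  [26,33): 7 bp
  [33,39): 6 bp
  [39,51): 12 bp
  [51,63): 12 bp
  [63,71): 8 bp
  [71,78): 7 bp

[3,4,6,7,7,7,8,12,12,12]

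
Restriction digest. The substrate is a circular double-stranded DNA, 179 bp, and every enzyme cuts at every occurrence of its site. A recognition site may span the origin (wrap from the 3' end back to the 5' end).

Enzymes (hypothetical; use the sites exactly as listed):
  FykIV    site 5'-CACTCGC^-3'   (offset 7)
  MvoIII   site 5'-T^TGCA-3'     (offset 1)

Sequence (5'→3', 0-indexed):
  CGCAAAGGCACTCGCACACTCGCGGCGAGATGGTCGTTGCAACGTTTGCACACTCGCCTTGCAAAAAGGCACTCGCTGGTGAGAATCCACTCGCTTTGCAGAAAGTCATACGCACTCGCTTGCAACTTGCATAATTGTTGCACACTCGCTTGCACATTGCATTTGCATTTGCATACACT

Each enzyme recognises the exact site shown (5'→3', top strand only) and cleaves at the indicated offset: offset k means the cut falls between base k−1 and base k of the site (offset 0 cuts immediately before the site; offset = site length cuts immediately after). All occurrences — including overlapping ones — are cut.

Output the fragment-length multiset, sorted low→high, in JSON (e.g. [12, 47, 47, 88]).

Per-enzyme occurrences:
  FykIV CACTCGC/7: at [8, 16, 50, 69, 87, 112, 142, 175] ⇒ [3, 15, 23, 57, 76, 94, 119, 149]
  MvoIII TTGCA/1: at [36, 45, 58, 95, 119, 126, 137, 149, 156, 162, 168] ⇒ [37, 46, 59, 96, 120, 127, 138, 150, 157, 163, 169]

Pooled cuts: [3, 15, 23, 37, 46, 57, 59, 76, 94, 96, 119, 120, 127, 138, 149, 150, 157, 163, 169]

Fragments:
  3→15: 12 bp
  15→23: 8 bp
  23→37: 14 bp
  37→46: 9 bp
  46→57: 11 bp
  57→59: 2 bp
  59→76: 17 bp
  76→94: 18 bp
  94→96: 2 bp
  96→119: 23 bp
  119→120: 1 bp
  120→127: 7 bp
  127→138: 11 bp
  138→149: 11 bp
  149→150: 1 bp
  150→157: 7 bp
  157→163: 6 bp
  163→169: 6 bp
  169→3 (wrap): 179-169+3 = 13 bp

[1,1,2,2,6,6,7,7,8,9,11,11,11,12,13,14,17,18,23]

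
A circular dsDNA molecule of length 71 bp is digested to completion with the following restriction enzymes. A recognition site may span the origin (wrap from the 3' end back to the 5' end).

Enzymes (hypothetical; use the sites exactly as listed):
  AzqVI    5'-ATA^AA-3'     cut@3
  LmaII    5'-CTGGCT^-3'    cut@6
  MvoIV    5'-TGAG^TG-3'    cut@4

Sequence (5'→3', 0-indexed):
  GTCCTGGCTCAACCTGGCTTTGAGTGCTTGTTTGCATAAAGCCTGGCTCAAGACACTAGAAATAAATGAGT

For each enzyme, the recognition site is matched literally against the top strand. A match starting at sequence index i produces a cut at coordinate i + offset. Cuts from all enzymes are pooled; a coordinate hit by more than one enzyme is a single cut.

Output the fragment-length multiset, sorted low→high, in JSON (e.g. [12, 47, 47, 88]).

[5,6,10,10,10,14,16]

Site scan:
  AzqVI (ATAAA, off=3): starts [35, 61] → cuts [38, 64]
  LmaII (CTGGCT, off=6): starts [3, 13, 42] → cuts [9, 19, 48]
  MvoIV (TGAGTG, off=4): starts [20, 66] → cuts [24, 70]

All cut coordinates (distinct, sorted): [9, 19, 24, 38, 48, 64, 70]

Fragments:
  9→19: 10 bp
  19→24: 5 bp
  24→38: 14 bp
  38→48: 10 bp
  48→64: 16 bp
  64→70: 6 bp
  70→9 (wrap): 71-70+9 = 10 bp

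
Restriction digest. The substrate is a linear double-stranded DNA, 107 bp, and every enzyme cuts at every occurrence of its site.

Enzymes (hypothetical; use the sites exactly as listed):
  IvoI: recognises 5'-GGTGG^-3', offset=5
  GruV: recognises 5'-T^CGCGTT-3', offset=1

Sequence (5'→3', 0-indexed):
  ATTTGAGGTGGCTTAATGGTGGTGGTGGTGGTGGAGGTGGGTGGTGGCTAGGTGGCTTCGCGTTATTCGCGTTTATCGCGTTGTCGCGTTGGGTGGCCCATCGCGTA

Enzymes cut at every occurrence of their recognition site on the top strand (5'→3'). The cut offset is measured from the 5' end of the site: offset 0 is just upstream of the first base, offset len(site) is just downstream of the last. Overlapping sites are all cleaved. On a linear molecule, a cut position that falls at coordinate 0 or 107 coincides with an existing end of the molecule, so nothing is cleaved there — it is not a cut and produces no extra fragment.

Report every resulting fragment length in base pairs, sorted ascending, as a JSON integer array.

Scan for sites:
  IvoI (GGTGG, off=5): starts [6, 17, 20, 23, 26, 29, 35, 39, 42, 50, 91] → cuts [11, 22, 25, 28, 31, 34, 40, 44, 47, 55, 96]
  GruV (TCGCGTT, off=1): starts [57, 66, 75, 83] → cuts [58, 67, 76, 84]

All cut coordinates (distinct, sorted): [11, 22, 25, 28, 31, 34, 40, 44, 47, 55, 58, 67, 76, 84, 96]

Fragment lengths:
  [0,11): 11 bp
  [11,22): 11 bp
  [22,25): 3 bp
  [25,28): 3 bp
  [28,31): 3 bp
  [31,34): 3 bp
  [34,40): 6 bp
  [40,44): 4 bp
  [44,47): 3 bp
  [47,55): 8 bp
  [55,58): 3 bp
  [58,67): 9 bp
  [67,76): 9 bp
  [76,84): 8 bp
  [84,96): 12 bp
  [96,107): 11 bp

[3,3,3,3,3,3,4,6,8,8,9,9,11,11,11,12]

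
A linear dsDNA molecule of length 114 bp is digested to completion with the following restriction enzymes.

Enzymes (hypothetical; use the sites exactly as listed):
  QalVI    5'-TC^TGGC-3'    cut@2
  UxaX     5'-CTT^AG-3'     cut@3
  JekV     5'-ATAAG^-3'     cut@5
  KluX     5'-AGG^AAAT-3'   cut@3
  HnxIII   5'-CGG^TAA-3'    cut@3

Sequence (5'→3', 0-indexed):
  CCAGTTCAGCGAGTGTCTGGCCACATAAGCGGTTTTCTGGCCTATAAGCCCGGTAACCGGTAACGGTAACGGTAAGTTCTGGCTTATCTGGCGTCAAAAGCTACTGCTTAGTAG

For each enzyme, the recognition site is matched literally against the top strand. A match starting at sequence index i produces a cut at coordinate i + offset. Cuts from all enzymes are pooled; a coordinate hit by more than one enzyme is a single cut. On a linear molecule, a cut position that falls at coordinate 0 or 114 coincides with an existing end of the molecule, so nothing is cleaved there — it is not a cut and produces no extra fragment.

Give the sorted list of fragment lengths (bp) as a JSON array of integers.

Site scan:
  QalVI (TCTGGC, off=2): starts [15, 35, 77, 86] → cuts [17, 37, 79, 88]
  UxaX (CTTAG, off=3): starts [106] → cuts [109]
  JekV (ATAAG, off=5): starts [24, 43] → cuts [29, 48]
  KluX (AGGAAAT, off=3): no sites
  HnxIII (CGGTAA, off=3): starts [50, 57, 63, 69] → cuts [53, 60, 66, 72]

Pooled cuts: [17, 29, 37, 48, 53, 60, 66, 72, 79, 88, 109]

Fragment lengths:
  [0,17): 17 bp
  [17,29): 12 bp
  [29,37): 8 bp
  [37,48): 11 bp
  [48,53): 5 bp
  [53,60): 7 bp
  [60,66): 6 bp
  [66,72): 6 bp
  [72,79): 7 bp
  [79,88): 9 bp
  [88,109): 21 bp
  [109,114): 5 bp

[5,5,6,6,7,7,8,9,11,12,17,21]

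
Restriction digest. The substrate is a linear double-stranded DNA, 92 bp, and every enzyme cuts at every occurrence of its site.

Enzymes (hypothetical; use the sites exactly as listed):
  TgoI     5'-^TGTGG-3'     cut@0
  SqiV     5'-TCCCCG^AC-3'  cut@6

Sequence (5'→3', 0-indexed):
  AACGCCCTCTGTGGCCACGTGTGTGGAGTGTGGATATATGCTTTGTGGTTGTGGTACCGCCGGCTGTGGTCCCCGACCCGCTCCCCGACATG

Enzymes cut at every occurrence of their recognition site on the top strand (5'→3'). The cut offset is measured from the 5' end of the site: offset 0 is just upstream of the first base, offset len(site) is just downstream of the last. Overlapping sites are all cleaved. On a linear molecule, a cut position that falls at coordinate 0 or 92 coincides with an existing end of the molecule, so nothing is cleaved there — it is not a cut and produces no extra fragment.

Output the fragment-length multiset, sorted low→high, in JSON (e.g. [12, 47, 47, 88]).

Scan for sites:
  TgoI TGTGG/0: at [9, 21, 28, 43, 49, 64] ⇒ [9, 21, 28, 43, 49, 64]
  SqiV TCCCCGAC/6: at [69, 81] ⇒ [75, 87]

Pooled cuts: [9, 21, 28, 43, 49, 64, 75, 87]

Fragments:
  [0,9): 9 bp
  [9,21): 12 bp
  [21,28): 7 bp
  [28,43): 15 bp
  [43,49): 6 bp
  [49,64): 15 bp
  [64,75): 11 bp
  [75,87): 12 bp
  [87,92): 5 bp

[5,6,7,9,11,12,12,15,15]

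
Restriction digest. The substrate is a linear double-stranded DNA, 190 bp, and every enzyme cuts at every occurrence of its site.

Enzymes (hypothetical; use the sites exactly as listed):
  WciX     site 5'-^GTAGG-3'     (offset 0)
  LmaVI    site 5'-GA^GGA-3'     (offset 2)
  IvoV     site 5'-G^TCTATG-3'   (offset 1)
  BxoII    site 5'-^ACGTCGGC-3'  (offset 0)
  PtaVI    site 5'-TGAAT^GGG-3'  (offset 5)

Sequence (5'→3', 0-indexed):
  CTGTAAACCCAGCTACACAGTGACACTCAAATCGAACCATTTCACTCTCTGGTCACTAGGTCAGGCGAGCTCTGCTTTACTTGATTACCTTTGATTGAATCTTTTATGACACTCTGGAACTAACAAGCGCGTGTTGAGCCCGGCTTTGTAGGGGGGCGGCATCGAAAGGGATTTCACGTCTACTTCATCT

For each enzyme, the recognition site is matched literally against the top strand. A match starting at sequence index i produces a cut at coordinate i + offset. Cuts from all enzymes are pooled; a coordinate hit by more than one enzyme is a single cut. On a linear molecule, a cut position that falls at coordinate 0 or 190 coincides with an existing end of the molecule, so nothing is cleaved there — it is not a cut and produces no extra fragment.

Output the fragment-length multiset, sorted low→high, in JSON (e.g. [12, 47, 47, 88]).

[43,147]

Scan for sites:
  WciX (GTAGG, off=0): starts [147] → cuts [147]
  LmaVI (GAGGA, off=2): no sites
  IvoV (GTCTATG, off=1): no sites
  BxoII (ACGTCGGC, off=0): no sites
  PtaVI (TGAATGGG, off=5): no sites

Pooled cuts: [147]

Fragment lengths:
  [0,147): 147 bp
  [147,190): 43 bp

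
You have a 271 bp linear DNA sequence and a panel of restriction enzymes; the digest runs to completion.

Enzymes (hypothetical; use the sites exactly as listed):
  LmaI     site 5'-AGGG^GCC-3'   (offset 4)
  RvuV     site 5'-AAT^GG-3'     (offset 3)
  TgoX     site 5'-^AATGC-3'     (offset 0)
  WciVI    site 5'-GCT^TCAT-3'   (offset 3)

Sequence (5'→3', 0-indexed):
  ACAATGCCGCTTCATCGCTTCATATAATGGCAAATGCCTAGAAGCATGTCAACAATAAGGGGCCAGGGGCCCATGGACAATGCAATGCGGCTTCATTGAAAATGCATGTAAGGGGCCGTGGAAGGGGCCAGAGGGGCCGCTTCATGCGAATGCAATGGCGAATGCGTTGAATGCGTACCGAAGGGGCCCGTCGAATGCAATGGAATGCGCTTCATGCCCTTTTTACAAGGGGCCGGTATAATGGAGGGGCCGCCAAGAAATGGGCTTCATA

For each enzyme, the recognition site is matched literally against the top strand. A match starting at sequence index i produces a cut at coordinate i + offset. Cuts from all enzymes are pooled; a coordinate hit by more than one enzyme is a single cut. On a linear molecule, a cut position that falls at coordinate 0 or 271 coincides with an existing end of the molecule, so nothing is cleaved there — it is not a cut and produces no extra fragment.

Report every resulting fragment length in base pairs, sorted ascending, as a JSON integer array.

[2,2,4,4,5,5,5,6,6,7,7,8,8,8,8,8,8,9,9,9,9,9,10,11,12,13,14,16,20,29]

Per-enzyme occurrences:
  LmaI (AGGGGCC, off=4): starts [57, 64, 110, 122, 131, 181, 227, 244] → cuts [61, 68, 114, 126, 135, 185, 231, 248]
  RvuV (AATGG, off=3): starts [25, 153, 198, 239, 258] → cuts [28, 156, 201, 242, 261]
  TgoX (AATGC, off=0): starts [2, 32, 78, 83, 100, 148, 160, 169, 193, 203] → cuts [2, 32, 78, 83, 100, 148, 160, 169, 193, 203]
  WciVI (GCTTCAT, off=3): starts [8, 16, 89, 138, 208, 263] → cuts [11, 19, 92, 141, 211, 266]

Pooled cuts: [2, 11, 19, 28, 32, 61, 68, 78, 83, 92, 100, 114, 126, 135, 141, 148, 156, 160, 169, 185, 193, 201, 203, 211, 231, 242, 248, 261, 266]

Fragment lengths:
  [0,2): 2 bp
  [2,11): 9 bp
  [11,19): 8 bp
  [19,28): 9 bp
  [28,32): 4 bp
  [32,61): 29 bp
  [61,68): 7 bp
  [68,78): 10 bp
  [78,83): 5 bp
  [83,92): 9 bp
  [92,100): 8 bp
  [100,114): 14 bp
  [114,126): 12 bp
  [126,135): 9 bp
  [135,141): 6 bp
  [141,148): 7 bp
  [148,156): 8 bp
  [156,160): 4 bp
  [160,169): 9 bp
  [169,185): 16 bp
  [185,193): 8 bp
  [193,201): 8 bp
  [201,203): 2 bp
  [203,211): 8 bp
  [211,231): 20 bp
  [231,242): 11 bp
  [242,248): 6 bp
  [248,261): 13 bp
  [261,266): 5 bp
  [266,271): 5 bp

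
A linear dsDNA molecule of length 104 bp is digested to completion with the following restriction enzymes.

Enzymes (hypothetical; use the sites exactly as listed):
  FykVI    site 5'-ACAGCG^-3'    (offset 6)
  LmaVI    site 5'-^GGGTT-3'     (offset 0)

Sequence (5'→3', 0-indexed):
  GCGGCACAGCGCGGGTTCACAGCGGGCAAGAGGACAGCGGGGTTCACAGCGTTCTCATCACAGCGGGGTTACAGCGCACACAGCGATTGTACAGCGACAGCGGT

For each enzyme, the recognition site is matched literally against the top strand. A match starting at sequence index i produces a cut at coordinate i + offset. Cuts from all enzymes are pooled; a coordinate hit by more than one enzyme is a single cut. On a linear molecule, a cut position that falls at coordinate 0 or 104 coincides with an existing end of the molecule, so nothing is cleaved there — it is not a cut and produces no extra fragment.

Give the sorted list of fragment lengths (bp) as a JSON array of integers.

[1,2,6,9,11,11,11,12,12,14,15]

Scan for sites:
  FykVI ACAGCG/6: at [5, 18, 33, 45, 59, 70, 79, 90, 96] ⇒ [11, 24, 39, 51, 65, 76, 85, 96, 102]
  LmaVI GGGTT/0: at [12, 39, 65] ⇒ [12, 39, 65]

All cut coordinates (distinct, sorted): [11, 12, 24, 39, 51, 65, 76, 85, 96, 102]

Fragments:
  [0,11): 11 bp
  [11,12): 1 bp
  [12,24): 12 bp
  [24,39): 15 bp
  [39,51): 12 bp
  [51,65): 14 bp
  [65,76): 11 bp
  [76,85): 9 bp
  [85,96): 11 bp
  [96,102): 6 bp
  [102,104): 2 bp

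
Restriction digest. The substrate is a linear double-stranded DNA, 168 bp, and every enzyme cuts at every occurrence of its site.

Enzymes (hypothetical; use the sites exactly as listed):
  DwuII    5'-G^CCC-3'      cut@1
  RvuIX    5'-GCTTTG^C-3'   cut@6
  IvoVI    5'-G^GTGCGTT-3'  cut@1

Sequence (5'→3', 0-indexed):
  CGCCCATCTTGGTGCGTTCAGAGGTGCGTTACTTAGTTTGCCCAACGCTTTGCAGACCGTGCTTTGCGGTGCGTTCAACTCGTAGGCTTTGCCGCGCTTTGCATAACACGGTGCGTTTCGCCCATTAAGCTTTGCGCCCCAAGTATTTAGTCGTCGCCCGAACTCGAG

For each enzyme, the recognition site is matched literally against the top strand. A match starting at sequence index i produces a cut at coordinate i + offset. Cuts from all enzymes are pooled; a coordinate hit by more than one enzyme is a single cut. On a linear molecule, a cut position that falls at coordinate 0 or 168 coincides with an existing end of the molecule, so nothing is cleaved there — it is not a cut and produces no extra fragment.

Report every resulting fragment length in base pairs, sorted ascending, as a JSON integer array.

Scan for sites:
  DwuII GCCC/1: at [1, 39, 119, 135, 155] ⇒ [2, 40, 120, 136, 156]
  RvuIX GCTTTGC/6: at [46, 60, 85, 95, 128] ⇒ [52, 66, 91, 101, 134]
  IvoVI GGTGCGTT/1: at [10, 22, 67, 109] ⇒ [11, 23, 68, 110]

All cut coordinates (distinct, sorted): [2, 11, 23, 40, 52, 66, 68, 91, 101, 110, 120, 134, 136, 156]

Fragments:
  [0,2): 2 bp
  [2,11): 9 bp
  [11,23): 12 bp
  [23,40): 17 bp
  [40,52): 12 bp
  [52,66): 14 bp
  [66,68): 2 bp
  [68,91): 23 bp
  [91,101): 10 bp
  [101,110): 9 bp
  [110,120): 10 bp
  [120,134): 14 bp
  [134,136): 2 bp
  [136,156): 20 bp
  [156,168): 12 bp

[2,2,2,9,9,10,10,12,12,12,14,14,17,20,23]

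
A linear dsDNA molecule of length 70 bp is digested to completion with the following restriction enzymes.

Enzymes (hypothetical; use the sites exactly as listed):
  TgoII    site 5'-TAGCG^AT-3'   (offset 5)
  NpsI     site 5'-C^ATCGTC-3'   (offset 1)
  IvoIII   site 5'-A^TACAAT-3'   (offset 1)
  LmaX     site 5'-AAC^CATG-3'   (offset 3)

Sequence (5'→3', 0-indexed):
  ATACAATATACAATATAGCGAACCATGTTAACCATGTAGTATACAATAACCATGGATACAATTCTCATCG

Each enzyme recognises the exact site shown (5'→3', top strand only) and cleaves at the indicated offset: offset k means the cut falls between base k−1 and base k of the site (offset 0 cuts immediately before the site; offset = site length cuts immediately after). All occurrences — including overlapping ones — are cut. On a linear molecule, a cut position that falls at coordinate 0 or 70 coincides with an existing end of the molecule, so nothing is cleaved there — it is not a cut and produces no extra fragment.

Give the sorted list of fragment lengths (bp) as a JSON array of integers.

[1,6,7,9,9,9,14,15]

Per-enzyme occurrences:
  TgoII (TAGCGAT, off=5): no sites
  NpsI (CATCGTC, off=1): no sites
  IvoIII ATACAAT/1: at [0, 7, 40, 55] ⇒ [1, 8, 41, 56]
  LmaX AACCATG/3: at [20, 29, 47] ⇒ [23, 32, 50]

All cut coordinates (distinct, sorted): [1, 8, 23, 32, 41, 50, 56]

Fragments:
  [0,1): 1 bp
  [1,8): 7 bp
  [8,23): 15 bp
  [23,32): 9 bp
  [32,41): 9 bp
  [41,50): 9 bp
  [50,56): 6 bp
  [56,70): 14 bp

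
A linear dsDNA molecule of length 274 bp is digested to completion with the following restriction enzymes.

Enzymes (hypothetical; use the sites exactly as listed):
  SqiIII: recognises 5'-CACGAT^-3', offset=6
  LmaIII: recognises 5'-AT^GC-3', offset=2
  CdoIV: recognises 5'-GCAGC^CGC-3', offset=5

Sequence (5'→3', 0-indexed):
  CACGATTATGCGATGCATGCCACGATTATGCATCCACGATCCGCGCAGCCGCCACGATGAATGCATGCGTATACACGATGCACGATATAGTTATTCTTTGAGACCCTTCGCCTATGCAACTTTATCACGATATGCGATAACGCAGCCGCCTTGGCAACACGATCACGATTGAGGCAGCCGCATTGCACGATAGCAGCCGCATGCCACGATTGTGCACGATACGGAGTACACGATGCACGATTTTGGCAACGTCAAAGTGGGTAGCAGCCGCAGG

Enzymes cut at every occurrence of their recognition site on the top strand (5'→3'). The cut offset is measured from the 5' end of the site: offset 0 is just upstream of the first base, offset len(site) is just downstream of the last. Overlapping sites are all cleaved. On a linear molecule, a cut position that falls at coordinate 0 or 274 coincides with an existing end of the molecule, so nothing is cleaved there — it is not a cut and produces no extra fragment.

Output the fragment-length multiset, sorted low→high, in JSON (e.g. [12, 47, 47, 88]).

Per-enzyme occurrences:
  SqiIII CACGAT/6: at [0, 20, 34, 52, 73, 80, 125, 157, 163, 185, 204, 214, 228, 235] ⇒ [6, 26, 40, 58, 79, 86, 131, 163, 169, 191, 210, 220, 234, 241]
  LmaIII ATGC/2: at [7, 12, 16, 27, 60, 64, 77, 113, 131, 200, 232] ⇒ [9, 14, 18, 29, 62, 66, 79, 115, 133, 202, 234]
  CdoIV GCAGCCGC/5: at [44, 141, 173, 192, 263] ⇒ [49, 146, 178, 197, 268]

All cut coordinates (distinct, sorted): [6, 9, 14, 18, 26, 29, 40, 49, 58, 62, 66, 79, 86, 115, 131, 133, 146, 163, 169, 178, 191, 197, 202, 210, 220, 234, 241, 268]

Fragment lengths:
  [0,6): 6 bp
  [6,9): 3 bp
  [9,14): 5 bp
  [14,18): 4 bp
  [18,26): 8 bp
  [26,29): 3 bp
  [29,40): 11 bp
  [40,49): 9 bp
  [49,58): 9 bp
  [58,62): 4 bp
  [62,66): 4 bp
  [66,79): 13 bp
  [79,86): 7 bp
  [86,115): 29 bp
  [115,131): 16 bp
  [131,133): 2 bp
  [133,146): 13 bp
  [146,163): 17 bp
  [163,169): 6 bp
  [169,178): 9 bp
  [178,191): 13 bp
  [191,197): 6 bp
  [197,202): 5 bp
  [202,210): 8 bp
  [210,220): 10 bp
  [220,234): 14 bp
  [234,241): 7 bp
  [241,268): 27 bp
  [268,274): 6 bp

[2,3,3,4,4,4,5,5,6,6,6,6,7,7,8,8,9,9,9,10,11,13,13,13,14,16,17,27,29]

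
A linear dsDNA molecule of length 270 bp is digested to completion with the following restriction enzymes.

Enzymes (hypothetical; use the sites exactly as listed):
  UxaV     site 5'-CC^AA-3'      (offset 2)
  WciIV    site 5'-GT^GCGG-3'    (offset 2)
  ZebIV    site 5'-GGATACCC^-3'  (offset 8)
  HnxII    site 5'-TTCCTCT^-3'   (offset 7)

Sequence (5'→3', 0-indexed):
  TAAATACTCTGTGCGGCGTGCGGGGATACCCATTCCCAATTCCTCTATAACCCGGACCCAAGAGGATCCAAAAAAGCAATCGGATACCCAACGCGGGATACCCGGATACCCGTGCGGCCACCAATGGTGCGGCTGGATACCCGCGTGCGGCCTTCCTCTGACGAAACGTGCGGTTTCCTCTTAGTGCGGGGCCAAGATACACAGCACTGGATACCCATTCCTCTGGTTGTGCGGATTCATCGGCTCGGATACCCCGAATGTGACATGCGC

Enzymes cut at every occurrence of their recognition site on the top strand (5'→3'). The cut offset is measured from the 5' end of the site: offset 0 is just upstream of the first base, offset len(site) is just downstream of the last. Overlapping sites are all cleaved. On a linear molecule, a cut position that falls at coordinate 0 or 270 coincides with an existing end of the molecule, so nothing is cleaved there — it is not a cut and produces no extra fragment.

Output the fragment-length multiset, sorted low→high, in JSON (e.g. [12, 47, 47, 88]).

Site scan:
  UxaV CCAA/2: at [35, 57, 67, 87, 120, 191] ⇒ [37, 59, 69, 89, 122, 193]
  WciIV GTGCGG/2: at [10, 17, 111, 126, 144, 167, 183, 228] ⇒ [12, 19, 113, 128, 146, 169, 185, 230]
  ZebIV GGATACCC/8: at [23, 81, 95, 103, 134, 208, 246] ⇒ [31, 89, 103, 111, 142, 216, 254]
  HnxII TTCCTCT/7: at [39, 152, 174, 217] ⇒ [46, 159, 181, 224]

All cut coordinates (distinct, sorted): [12, 19, 31, 37, 46, 59, 69, 89, 103, 111, 113, 122, 128, 142, 146, 159, 169, 181, 185, 193, 216, 224, 230, 254]

Fragment lengths:
  [0,12): 12 bp
  [12,19): 7 bp
  [19,31): 12 bp
  [31,37): 6 bp
  [37,46): 9 bp
  [46,59): 13 bp
  [59,69): 10 bp
  [69,89): 20 bp
  [89,103): 14 bp
  [103,111): 8 bp
  [111,113): 2 bp
  [113,122): 9 bp
  [122,128): 6 bp
  [128,142): 14 bp
  [142,146): 4 bp
  [146,159): 13 bp
  [159,169): 10 bp
  [169,181): 12 bp
  [181,185): 4 bp
  [185,193): 8 bp
  [193,216): 23 bp
  [216,224): 8 bp
  [224,230): 6 bp
  [230,254): 24 bp
  [254,270): 16 bp

[2,4,4,6,6,6,7,8,8,8,9,9,10,10,12,12,12,13,13,14,14,16,20,23,24]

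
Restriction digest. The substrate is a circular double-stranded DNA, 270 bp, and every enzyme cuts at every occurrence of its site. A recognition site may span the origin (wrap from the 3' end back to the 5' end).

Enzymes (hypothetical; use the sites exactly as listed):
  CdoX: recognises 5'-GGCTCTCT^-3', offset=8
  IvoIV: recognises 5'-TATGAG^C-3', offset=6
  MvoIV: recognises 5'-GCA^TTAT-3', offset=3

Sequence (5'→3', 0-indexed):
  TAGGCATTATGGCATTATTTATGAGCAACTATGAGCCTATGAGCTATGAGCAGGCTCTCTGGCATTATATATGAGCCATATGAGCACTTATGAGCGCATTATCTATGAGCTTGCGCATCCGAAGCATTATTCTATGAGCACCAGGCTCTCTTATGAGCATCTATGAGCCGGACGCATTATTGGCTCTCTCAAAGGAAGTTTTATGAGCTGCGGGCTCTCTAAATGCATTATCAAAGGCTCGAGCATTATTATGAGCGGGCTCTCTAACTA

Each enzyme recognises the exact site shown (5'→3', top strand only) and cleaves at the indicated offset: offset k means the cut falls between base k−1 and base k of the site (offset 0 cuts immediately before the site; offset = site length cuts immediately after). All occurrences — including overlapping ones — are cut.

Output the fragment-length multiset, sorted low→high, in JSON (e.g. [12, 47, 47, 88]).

Scan for sites:
  CdoX (GGCTCTCT, off=8): starts [52, 143, 181, 212, 257] → cuts [60, 151, 189, 220, 265]
  IvoIV (TATGAGC, off=6): starts [19, 29, 37, 44, 69, 78, 88, 103, 132, 151, 161, 201, 249] → cuts [25, 35, 43, 50, 75, 84, 94, 109, 138, 157, 167, 207, 255]
  MvoIV (GCATTAT, off=3): starts [3, 11, 61, 95, 123, 173, 224, 242] → cuts [6, 14, 64, 98, 126, 176, 227, 245]

Pooled cuts: [6, 14, 25, 35, 43, 50, 60, 64, 75, 84, 94, 98, 109, 126, 138, 151, 157, 167, 176, 189, 207, 220, 227, 245, 255, 265]

Fragments:
  6→14: 8 bp
  14→25: 11 bp
  25→35: 10 bp
  35→43: 8 bp
  43→50: 7 bp
  50→60: 10 bp
  60→64: 4 bp
  64→75: 11 bp
  75→84: 9 bp
  84→94: 10 bp
  94→98: 4 bp
  98→109: 11 bp
  109→126: 17 bp
  126→138: 12 bp
  138→151: 13 bp
  151→157: 6 bp
  157→167: 10 bp
  167→176: 9 bp
  176→189: 13 bp
  189→207: 18 bp
  207→220: 13 bp
  220→227: 7 bp
  227→245: 18 bp
  245→255: 10 bp
  255→265: 10 bp
  265→6 (wrap): 270-265+6 = 11 bp

[4,4,6,7,7,8,8,9,9,10,10,10,10,10,10,11,11,11,11,12,13,13,13,17,18,18]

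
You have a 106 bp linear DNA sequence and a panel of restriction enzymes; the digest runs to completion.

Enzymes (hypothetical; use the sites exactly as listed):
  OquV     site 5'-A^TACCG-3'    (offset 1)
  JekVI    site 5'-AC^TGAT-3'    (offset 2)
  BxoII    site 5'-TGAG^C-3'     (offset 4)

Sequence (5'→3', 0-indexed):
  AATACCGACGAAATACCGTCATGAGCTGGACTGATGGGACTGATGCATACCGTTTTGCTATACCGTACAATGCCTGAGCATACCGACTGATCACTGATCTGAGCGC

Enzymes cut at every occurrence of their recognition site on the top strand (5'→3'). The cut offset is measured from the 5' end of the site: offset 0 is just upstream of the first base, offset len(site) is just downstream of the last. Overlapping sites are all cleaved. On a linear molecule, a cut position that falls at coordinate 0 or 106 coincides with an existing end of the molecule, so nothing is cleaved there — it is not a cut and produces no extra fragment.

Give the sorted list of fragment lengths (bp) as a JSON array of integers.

[2,2,3,6,7,7,7,9,9,11,12,13,18]

Scan for sites:
  OquV ATACCG/1: at [1, 12, 46, 59, 79] ⇒ [2, 13, 47, 60, 80]
  JekVI ACTGAT/2: at [29, 38, 85, 92] ⇒ [31, 40, 87, 94]
  BxoII TGAGC/4: at [21, 74, 99] ⇒ [25, 78, 103]

Pooled cuts: [2, 13, 25, 31, 40, 47, 60, 78, 80, 87, 94, 103]

Fragment lengths:
  [0,2): 2 bp
  [2,13): 11 bp
  [13,25): 12 bp
  [25,31): 6 bp
  [31,40): 9 bp
  [40,47): 7 bp
  [47,60): 13 bp
  [60,78): 18 bp
  [78,80): 2 bp
  [80,87): 7 bp
  [87,94): 7 bp
  [94,103): 9 bp
  [103,106): 3 bp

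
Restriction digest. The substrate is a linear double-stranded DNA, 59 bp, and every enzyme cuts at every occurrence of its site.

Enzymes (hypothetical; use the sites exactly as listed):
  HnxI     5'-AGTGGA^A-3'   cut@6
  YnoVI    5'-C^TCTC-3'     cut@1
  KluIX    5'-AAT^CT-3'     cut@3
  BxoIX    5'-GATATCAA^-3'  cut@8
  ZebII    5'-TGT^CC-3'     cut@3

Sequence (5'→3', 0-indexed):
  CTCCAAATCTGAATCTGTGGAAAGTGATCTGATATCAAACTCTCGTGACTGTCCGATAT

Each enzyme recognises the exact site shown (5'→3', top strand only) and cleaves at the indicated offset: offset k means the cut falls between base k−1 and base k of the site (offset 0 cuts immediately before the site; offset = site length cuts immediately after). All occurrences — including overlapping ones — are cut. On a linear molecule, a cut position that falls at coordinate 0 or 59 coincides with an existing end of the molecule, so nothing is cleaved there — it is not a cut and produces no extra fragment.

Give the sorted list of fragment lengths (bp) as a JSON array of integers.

[2,6,7,8,12,24]

Site scan:
  HnxI (AGTGGAA, off=6): no sites
  YnoVI (CTCTC, off=1): starts [39] → cuts [40]
  KluIX (AATCT, off=3): starts [5, 11] → cuts [8, 14]
  BxoIX (GATATCAA, off=8): starts [30] → cuts [38]
  ZebII (TGTCC, off=3): starts [49] → cuts [52]

All cut coordinates (distinct, sorted): [8, 14, 38, 40, 52]

Fragment lengths:
  [0,8): 8 bp
  [8,14): 6 bp
  [14,38): 24 bp
  [38,40): 2 bp
  [40,52): 12 bp
  [52,59): 7 bp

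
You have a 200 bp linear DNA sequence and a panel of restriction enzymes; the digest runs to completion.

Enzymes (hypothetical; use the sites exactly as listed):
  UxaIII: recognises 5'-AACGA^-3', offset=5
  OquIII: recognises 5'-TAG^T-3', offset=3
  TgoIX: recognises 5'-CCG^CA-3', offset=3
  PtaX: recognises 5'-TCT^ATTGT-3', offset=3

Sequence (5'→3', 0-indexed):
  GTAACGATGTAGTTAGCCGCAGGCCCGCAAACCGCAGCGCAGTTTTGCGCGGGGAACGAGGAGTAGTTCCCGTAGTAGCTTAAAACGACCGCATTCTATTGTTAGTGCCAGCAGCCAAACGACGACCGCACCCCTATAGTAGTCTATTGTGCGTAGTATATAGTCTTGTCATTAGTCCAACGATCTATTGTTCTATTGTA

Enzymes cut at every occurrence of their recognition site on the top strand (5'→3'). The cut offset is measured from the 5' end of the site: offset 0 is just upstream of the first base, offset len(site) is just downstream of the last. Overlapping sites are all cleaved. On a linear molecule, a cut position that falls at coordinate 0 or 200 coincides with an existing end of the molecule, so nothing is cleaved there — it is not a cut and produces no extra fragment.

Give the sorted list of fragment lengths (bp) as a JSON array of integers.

[3,3,3,3,5,6,6,6,7,7,7,7,7,8,8,8,8,9,11,11,12,13,17,25]

Site scan:
  UxaIII AACGA/5: at [2, 54, 83, 117, 178] ⇒ [7, 59, 88, 122, 183]
  OquIII TAGT/3: at [9, 63, 72, 102, 136, 139, 153, 160, 172] ⇒ [12, 66, 75, 105, 139, 142, 156, 163, 175]
  TgoIX CCGCA/3: at [16, 24, 31, 88, 125] ⇒ [19, 27, 34, 91, 128]
  PtaX TCTATTGT/3: at [94, 142, 183, 191] ⇒ [97, 145, 186, 194]

All cut coordinates (distinct, sorted): [7, 12, 19, 27, 34, 59, 66, 75, 88, 91, 97, 105, 122, 128, 139, 142, 145, 156, 163, 175, 183, 186, 194]

Fragments:
  [0,7): 7 bp
  [7,12): 5 bp
  [12,19): 7 bp
  [19,27): 8 bp
  [27,34): 7 bp
  [34,59): 25 bp
  [59,66): 7 bp
  [66,75): 9 bp
  [75,88): 13 bp
  [88,91): 3 bp
  [91,97): 6 bp
  [97,105): 8 bp
  [105,122): 17 bp
  [122,128): 6 bp
  [128,139): 11 bp
  [139,142): 3 bp
  [142,145): 3 bp
  [145,156): 11 bp
  [156,163): 7 bp
  [163,175): 12 bp
  [175,183): 8 bp
  [183,186): 3 bp
  [186,194): 8 bp
  [194,200): 6 bp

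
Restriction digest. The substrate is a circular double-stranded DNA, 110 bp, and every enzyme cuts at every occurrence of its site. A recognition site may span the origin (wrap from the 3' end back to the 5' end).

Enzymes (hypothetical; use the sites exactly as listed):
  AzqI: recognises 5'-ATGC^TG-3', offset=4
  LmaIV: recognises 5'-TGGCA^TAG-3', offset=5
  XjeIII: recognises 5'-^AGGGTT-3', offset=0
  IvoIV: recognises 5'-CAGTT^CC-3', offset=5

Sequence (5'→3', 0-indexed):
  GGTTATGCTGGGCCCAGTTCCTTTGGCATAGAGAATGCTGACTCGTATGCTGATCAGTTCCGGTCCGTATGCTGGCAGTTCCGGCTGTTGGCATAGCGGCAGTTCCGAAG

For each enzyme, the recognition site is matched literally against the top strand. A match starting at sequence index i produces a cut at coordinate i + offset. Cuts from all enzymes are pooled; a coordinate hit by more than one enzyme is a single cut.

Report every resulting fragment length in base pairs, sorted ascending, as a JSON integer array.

[4,8,9,9,10,10,11,11,12,13,13]

Scan for sites:
  AzqI ATGCTG/4: at [4, 34, 46, 68] ⇒ [8, 38, 50, 72]
  LmaIV TGGCATAG/5: at [23, 88] ⇒ [28, 93]
  XjeIII AGGGTT/0: at [108] ⇒ [108]
  IvoIV CAGTTCC/5: at [14, 54, 75, 99] ⇒ [19, 59, 80, 104]

All cut coordinates (distinct, sorted): [8, 19, 28, 38, 50, 59, 72, 80, 93, 104, 108]

Fragment lengths:
  8→19: 11 bp
  19→28: 9 bp
  28→38: 10 bp
  38→50: 12 bp
  50→59: 9 bp
  59→72: 13 bp
  72→80: 8 bp
  80→93: 13 bp
  93→104: 11 bp
  104→108: 4 bp
  108→8 (wrap): 110-108+8 = 10 bp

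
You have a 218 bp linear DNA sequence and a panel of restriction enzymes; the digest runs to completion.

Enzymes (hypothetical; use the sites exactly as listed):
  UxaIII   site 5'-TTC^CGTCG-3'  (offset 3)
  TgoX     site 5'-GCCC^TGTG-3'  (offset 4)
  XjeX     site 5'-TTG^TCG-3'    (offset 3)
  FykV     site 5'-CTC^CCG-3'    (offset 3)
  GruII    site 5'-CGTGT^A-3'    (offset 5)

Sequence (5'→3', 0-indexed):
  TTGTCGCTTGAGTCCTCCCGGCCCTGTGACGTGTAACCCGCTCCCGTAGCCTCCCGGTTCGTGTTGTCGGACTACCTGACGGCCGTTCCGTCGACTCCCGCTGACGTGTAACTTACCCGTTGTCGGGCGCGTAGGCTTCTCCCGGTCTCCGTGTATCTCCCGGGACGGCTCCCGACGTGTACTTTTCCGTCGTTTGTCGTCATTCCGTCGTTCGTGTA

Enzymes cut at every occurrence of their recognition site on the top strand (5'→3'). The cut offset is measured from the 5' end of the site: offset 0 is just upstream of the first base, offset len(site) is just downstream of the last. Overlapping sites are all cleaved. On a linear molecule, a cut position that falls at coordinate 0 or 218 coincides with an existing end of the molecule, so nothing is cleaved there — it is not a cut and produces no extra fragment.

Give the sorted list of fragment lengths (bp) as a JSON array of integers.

Per-enzyme occurrences:
  UxaIII TTCCGTCG/3: at [85, 184, 202] ⇒ [88, 187, 205]
  TgoX GCCCTGTG/4: at [20] ⇒ [24]
  XjeX TTGTCG/3: at [0, 63, 119, 193] ⇒ [3, 66, 122, 196]
  FykV CTCCCG/3: at [14, 40, 50, 94, 138, 156, 168] ⇒ [17, 43, 53, 97, 141, 159, 171]
  GruII CGTGTA/5: at [29, 104, 149, 175, 212] ⇒ [34, 109, 154, 180, 217]

All cut coordinates (distinct, sorted): [3, 17, 24, 34, 43, 53, 66, 88, 97, 109, 122, 141, 154, 159, 171, 180, 187, 196, 205, 217]

Fragments:
  [0,3): 3 bp
  [3,17): 14 bp
  [17,24): 7 bp
  [24,34): 10 bp
  [34,43): 9 bp
  [43,53): 10 bp
  [53,66): 13 bp
  [66,88): 22 bp
  [88,97): 9 bp
  [97,109): 12 bp
  [109,122): 13 bp
  [122,141): 19 bp
  [141,154): 13 bp
  [154,159): 5 bp
  [159,171): 12 bp
  [171,180): 9 bp
  [180,187): 7 bp
  [187,196): 9 bp
  [196,205): 9 bp
  [205,217): 12 bp
  [217,218): 1 bp

[1,3,5,7,7,9,9,9,9,9,10,10,12,12,12,13,13,13,14,19,22]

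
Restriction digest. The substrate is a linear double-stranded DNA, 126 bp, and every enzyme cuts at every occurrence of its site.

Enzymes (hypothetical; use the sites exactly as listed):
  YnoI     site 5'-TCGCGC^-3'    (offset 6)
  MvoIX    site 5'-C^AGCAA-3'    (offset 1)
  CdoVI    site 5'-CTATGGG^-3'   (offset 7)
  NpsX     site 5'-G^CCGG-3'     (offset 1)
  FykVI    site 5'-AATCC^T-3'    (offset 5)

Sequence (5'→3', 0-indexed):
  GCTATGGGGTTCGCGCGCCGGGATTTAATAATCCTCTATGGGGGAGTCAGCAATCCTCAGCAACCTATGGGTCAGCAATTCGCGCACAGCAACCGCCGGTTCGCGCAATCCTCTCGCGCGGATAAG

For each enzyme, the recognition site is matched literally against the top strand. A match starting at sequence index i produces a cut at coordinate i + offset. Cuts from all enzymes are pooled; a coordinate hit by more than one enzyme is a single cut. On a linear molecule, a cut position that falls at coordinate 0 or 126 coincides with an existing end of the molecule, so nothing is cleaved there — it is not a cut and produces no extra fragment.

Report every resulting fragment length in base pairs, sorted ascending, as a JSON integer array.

[1,2,2,2,5,6,7,8,8,8,8,8,8,11,12,13,17]

Per-enzyme occurrences:
  YnoI TCGCGC/6: at [10, 79, 100, 113] ⇒ [16, 85, 106, 119]
  MvoIX CAGCAA/1: at [47, 57, 72, 86] ⇒ [48, 58, 73, 87]
  CdoVI CTATGGG/7: at [1, 35, 64] ⇒ [8, 42, 71]
  NpsX GCCGG/1: at [16, 94] ⇒ [17, 95]
  FykVI AATCCT/5: at [29, 51, 106] ⇒ [34, 56, 111]

Pooled cuts: [8, 16, 17, 34, 42, 48, 56, 58, 71, 73, 85, 87, 95, 106, 111, 119]

Fragment lengths:
  [0,8): 8 bp
  [8,16): 8 bp
  [16,17): 1 bp
  [17,34): 17 bp
  [34,42): 8 bp
  [42,48): 6 bp
  [48,56): 8 bp
  [56,58): 2 bp
  [58,71): 13 bp
  [71,73): 2 bp
  [73,85): 12 bp
  [85,87): 2 bp
  [87,95): 8 bp
  [95,106): 11 bp
  [106,111): 5 bp
  [111,119): 8 bp
  [119,126): 7 bp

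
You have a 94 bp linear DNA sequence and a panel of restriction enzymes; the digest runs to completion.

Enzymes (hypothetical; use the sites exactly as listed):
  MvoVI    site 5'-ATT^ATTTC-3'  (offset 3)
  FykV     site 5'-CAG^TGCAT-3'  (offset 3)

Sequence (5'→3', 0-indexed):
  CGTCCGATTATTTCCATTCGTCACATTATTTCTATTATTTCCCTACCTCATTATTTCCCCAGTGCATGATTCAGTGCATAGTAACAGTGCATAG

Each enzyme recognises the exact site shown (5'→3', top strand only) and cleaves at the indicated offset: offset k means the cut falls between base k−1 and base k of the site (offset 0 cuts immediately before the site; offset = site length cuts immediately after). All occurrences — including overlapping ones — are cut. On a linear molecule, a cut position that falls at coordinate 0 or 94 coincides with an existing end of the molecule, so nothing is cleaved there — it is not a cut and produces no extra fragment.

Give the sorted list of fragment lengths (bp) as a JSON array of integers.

Per-enzyme occurrences:
  MvoVI (ATTATTTC, off=3): starts [6, 24, 33, 49] → cuts [9, 27, 36, 52]
  FykV (CAGTGCAT, off=3): starts [59, 71, 84] → cuts [62, 74, 87]

All cut coordinates (distinct, sorted): [9, 27, 36, 52, 62, 74, 87]

Fragments:
  [0,9): 9 bp
  [9,27): 18 bp
  [27,36): 9 bp
  [36,52): 16 bp
  [52,62): 10 bp
  [62,74): 12 bp
  [74,87): 13 bp
  [87,94): 7 bp

[7,9,9,10,12,13,16,18]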